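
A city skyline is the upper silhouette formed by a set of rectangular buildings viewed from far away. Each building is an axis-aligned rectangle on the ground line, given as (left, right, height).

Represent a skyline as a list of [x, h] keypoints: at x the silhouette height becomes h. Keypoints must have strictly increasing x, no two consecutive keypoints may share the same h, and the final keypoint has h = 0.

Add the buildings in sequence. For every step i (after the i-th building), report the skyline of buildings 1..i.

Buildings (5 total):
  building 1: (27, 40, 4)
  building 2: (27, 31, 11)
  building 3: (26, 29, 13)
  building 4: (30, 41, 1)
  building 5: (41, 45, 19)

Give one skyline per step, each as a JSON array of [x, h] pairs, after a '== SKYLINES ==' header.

== SKYLINES ==
[[27,4],[40,0]]
[[27,11],[31,4],[40,0]]
[[26,13],[29,11],[31,4],[40,0]]
[[26,13],[29,11],[31,4],[40,1],[41,0]]
[[26,13],[29,11],[31,4],[40,1],[41,19],[45,0]]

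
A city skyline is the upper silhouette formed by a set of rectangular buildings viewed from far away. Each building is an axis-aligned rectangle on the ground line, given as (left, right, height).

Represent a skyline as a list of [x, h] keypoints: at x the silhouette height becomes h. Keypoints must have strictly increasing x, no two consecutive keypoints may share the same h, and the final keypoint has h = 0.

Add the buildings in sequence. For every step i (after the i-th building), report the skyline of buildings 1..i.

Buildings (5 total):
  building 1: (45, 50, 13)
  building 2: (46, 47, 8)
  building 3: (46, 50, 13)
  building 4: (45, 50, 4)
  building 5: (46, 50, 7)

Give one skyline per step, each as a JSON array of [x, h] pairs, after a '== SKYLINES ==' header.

== SKYLINES ==
[[45,13],[50,0]]
[[45,13],[50,0]]
[[45,13],[50,0]]
[[45,13],[50,0]]
[[45,13],[50,0]]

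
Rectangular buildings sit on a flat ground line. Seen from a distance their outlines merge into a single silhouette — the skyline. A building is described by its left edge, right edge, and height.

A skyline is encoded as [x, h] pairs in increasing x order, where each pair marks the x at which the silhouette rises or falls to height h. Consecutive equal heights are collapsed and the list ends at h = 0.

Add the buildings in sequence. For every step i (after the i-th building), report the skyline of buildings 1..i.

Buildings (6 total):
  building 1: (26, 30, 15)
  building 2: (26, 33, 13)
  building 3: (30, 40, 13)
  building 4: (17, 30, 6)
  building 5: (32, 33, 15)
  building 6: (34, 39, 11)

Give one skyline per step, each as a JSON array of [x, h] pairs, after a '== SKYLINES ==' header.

== SKYLINES ==
[[26,15],[30,0]]
[[26,15],[30,13],[33,0]]
[[26,15],[30,13],[40,0]]
[[17,6],[26,15],[30,13],[40,0]]
[[17,6],[26,15],[30,13],[32,15],[33,13],[40,0]]
[[17,6],[26,15],[30,13],[32,15],[33,13],[40,0]]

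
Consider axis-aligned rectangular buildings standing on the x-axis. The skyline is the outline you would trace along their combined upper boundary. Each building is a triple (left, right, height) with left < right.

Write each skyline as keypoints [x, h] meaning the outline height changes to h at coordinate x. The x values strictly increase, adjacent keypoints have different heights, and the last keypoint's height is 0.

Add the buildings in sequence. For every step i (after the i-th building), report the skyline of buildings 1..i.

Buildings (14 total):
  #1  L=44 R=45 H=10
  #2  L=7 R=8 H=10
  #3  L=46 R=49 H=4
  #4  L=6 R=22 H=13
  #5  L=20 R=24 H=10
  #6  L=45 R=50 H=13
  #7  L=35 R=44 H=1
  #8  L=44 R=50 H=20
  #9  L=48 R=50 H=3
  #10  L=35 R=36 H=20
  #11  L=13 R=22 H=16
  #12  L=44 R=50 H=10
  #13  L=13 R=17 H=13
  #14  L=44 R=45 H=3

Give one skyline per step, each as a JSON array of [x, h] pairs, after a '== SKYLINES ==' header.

== SKYLINES ==
[[44,10],[45,0]]
[[7,10],[8,0],[44,10],[45,0]]
[[7,10],[8,0],[44,10],[45,0],[46,4],[49,0]]
[[6,13],[22,0],[44,10],[45,0],[46,4],[49,0]]
[[6,13],[22,10],[24,0],[44,10],[45,0],[46,4],[49,0]]
[[6,13],[22,10],[24,0],[44,10],[45,13],[50,0]]
[[6,13],[22,10],[24,0],[35,1],[44,10],[45,13],[50,0]]
[[6,13],[22,10],[24,0],[35,1],[44,20],[50,0]]
[[6,13],[22,10],[24,0],[35,1],[44,20],[50,0]]
[[6,13],[22,10],[24,0],[35,20],[36,1],[44,20],[50,0]]
[[6,13],[13,16],[22,10],[24,0],[35,20],[36,1],[44,20],[50,0]]
[[6,13],[13,16],[22,10],[24,0],[35,20],[36,1],[44,20],[50,0]]
[[6,13],[13,16],[22,10],[24,0],[35,20],[36,1],[44,20],[50,0]]
[[6,13],[13,16],[22,10],[24,0],[35,20],[36,1],[44,20],[50,0]]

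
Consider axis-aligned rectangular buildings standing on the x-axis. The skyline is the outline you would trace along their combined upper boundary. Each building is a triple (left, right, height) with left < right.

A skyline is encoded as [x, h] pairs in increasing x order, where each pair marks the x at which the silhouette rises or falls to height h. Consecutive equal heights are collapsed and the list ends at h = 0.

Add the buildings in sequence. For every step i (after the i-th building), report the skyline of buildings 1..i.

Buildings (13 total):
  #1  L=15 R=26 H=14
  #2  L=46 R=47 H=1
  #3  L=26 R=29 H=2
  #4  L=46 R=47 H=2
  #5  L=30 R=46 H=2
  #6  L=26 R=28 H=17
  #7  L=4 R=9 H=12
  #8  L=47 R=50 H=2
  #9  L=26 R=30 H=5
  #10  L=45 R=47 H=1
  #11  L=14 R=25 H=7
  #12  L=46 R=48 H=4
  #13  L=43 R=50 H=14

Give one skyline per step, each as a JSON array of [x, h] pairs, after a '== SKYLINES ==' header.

== SKYLINES ==
[[15,14],[26,0]]
[[15,14],[26,0],[46,1],[47,0]]
[[15,14],[26,2],[29,0],[46,1],[47,0]]
[[15,14],[26,2],[29,0],[46,2],[47,0]]
[[15,14],[26,2],[29,0],[30,2],[47,0]]
[[15,14],[26,17],[28,2],[29,0],[30,2],[47,0]]
[[4,12],[9,0],[15,14],[26,17],[28,2],[29,0],[30,2],[47,0]]
[[4,12],[9,0],[15,14],[26,17],[28,2],[29,0],[30,2],[50,0]]
[[4,12],[9,0],[15,14],[26,17],[28,5],[30,2],[50,0]]
[[4,12],[9,0],[15,14],[26,17],[28,5],[30,2],[50,0]]
[[4,12],[9,0],[14,7],[15,14],[26,17],[28,5],[30,2],[50,0]]
[[4,12],[9,0],[14,7],[15,14],[26,17],[28,5],[30,2],[46,4],[48,2],[50,0]]
[[4,12],[9,0],[14,7],[15,14],[26,17],[28,5],[30,2],[43,14],[50,0]]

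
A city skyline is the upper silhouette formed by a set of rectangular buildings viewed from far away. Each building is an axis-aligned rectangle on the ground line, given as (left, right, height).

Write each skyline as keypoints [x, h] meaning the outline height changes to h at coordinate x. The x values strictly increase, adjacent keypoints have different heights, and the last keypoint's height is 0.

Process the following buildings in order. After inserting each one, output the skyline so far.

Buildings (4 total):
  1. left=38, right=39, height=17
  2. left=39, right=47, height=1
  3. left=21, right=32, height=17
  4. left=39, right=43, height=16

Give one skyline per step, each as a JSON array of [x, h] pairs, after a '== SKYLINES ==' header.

== SKYLINES ==
[[38,17],[39,0]]
[[38,17],[39,1],[47,0]]
[[21,17],[32,0],[38,17],[39,1],[47,0]]
[[21,17],[32,0],[38,17],[39,16],[43,1],[47,0]]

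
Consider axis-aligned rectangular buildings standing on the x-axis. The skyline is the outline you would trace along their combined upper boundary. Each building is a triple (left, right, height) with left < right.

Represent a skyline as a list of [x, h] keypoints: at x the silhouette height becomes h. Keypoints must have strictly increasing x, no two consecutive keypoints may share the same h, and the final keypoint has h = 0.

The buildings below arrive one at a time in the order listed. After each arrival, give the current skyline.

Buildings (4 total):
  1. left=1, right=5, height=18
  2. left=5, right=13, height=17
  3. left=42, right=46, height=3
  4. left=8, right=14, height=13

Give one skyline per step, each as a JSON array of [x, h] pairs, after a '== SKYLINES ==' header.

== SKYLINES ==
[[1,18],[5,0]]
[[1,18],[5,17],[13,0]]
[[1,18],[5,17],[13,0],[42,3],[46,0]]
[[1,18],[5,17],[13,13],[14,0],[42,3],[46,0]]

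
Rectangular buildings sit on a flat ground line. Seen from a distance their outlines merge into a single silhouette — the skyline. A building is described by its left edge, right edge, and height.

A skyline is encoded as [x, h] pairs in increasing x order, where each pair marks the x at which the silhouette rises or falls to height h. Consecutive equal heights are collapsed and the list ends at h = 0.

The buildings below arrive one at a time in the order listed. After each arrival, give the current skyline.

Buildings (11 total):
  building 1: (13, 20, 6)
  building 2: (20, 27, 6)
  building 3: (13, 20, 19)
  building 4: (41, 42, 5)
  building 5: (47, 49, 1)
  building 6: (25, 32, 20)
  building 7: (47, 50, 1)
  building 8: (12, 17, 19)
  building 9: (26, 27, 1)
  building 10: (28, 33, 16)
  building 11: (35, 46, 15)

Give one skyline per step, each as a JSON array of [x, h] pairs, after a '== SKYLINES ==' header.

== SKYLINES ==
[[13,6],[20,0]]
[[13,6],[27,0]]
[[13,19],[20,6],[27,0]]
[[13,19],[20,6],[27,0],[41,5],[42,0]]
[[13,19],[20,6],[27,0],[41,5],[42,0],[47,1],[49,0]]
[[13,19],[20,6],[25,20],[32,0],[41,5],[42,0],[47,1],[49,0]]
[[13,19],[20,6],[25,20],[32,0],[41,5],[42,0],[47,1],[50,0]]
[[12,19],[20,6],[25,20],[32,0],[41,5],[42,0],[47,1],[50,0]]
[[12,19],[20,6],[25,20],[32,0],[41,5],[42,0],[47,1],[50,0]]
[[12,19],[20,6],[25,20],[32,16],[33,0],[41,5],[42,0],[47,1],[50,0]]
[[12,19],[20,6],[25,20],[32,16],[33,0],[35,15],[46,0],[47,1],[50,0]]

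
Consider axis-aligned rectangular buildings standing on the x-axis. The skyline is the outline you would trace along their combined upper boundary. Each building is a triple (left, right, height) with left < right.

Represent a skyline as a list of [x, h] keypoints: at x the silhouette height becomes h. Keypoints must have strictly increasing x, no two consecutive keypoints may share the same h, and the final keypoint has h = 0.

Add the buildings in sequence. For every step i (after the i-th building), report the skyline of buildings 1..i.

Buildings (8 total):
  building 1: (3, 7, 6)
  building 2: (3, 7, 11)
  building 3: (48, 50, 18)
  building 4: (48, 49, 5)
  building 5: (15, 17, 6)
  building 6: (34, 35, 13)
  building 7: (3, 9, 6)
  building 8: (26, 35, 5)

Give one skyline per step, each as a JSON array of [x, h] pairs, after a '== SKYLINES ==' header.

== SKYLINES ==
[[3,6],[7,0]]
[[3,11],[7,0]]
[[3,11],[7,0],[48,18],[50,0]]
[[3,11],[7,0],[48,18],[50,0]]
[[3,11],[7,0],[15,6],[17,0],[48,18],[50,0]]
[[3,11],[7,0],[15,6],[17,0],[34,13],[35,0],[48,18],[50,0]]
[[3,11],[7,6],[9,0],[15,6],[17,0],[34,13],[35,0],[48,18],[50,0]]
[[3,11],[7,6],[9,0],[15,6],[17,0],[26,5],[34,13],[35,0],[48,18],[50,0]]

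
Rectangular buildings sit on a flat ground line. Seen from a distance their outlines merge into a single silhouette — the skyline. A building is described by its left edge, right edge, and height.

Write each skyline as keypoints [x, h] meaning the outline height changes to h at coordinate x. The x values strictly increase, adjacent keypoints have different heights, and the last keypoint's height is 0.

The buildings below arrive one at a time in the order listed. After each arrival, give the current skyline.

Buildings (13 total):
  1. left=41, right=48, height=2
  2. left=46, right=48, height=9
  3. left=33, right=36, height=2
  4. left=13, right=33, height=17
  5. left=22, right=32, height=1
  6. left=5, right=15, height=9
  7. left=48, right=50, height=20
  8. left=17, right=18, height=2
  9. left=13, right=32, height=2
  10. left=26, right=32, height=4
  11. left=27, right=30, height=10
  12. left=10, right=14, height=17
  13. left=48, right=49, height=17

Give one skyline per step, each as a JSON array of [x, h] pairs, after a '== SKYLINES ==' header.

== SKYLINES ==
[[41,2],[48,0]]
[[41,2],[46,9],[48,0]]
[[33,2],[36,0],[41,2],[46,9],[48,0]]
[[13,17],[33,2],[36,0],[41,2],[46,9],[48,0]]
[[13,17],[33,2],[36,0],[41,2],[46,9],[48,0]]
[[5,9],[13,17],[33,2],[36,0],[41,2],[46,9],[48,0]]
[[5,9],[13,17],[33,2],[36,0],[41,2],[46,9],[48,20],[50,0]]
[[5,9],[13,17],[33,2],[36,0],[41,2],[46,9],[48,20],[50,0]]
[[5,9],[13,17],[33,2],[36,0],[41,2],[46,9],[48,20],[50,0]]
[[5,9],[13,17],[33,2],[36,0],[41,2],[46,9],[48,20],[50,0]]
[[5,9],[13,17],[33,2],[36,0],[41,2],[46,9],[48,20],[50,0]]
[[5,9],[10,17],[33,2],[36,0],[41,2],[46,9],[48,20],[50,0]]
[[5,9],[10,17],[33,2],[36,0],[41,2],[46,9],[48,20],[50,0]]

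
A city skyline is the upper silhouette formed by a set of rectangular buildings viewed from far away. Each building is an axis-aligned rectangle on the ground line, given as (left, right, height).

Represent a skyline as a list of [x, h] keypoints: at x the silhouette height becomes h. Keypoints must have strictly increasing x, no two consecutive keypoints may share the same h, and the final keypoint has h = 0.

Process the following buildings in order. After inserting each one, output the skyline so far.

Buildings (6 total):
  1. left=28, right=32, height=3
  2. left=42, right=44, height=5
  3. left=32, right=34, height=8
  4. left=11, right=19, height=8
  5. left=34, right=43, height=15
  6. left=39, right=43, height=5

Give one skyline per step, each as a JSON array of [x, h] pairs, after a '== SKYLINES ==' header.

== SKYLINES ==
[[28,3],[32,0]]
[[28,3],[32,0],[42,5],[44,0]]
[[28,3],[32,8],[34,0],[42,5],[44,0]]
[[11,8],[19,0],[28,3],[32,8],[34,0],[42,5],[44,0]]
[[11,8],[19,0],[28,3],[32,8],[34,15],[43,5],[44,0]]
[[11,8],[19,0],[28,3],[32,8],[34,15],[43,5],[44,0]]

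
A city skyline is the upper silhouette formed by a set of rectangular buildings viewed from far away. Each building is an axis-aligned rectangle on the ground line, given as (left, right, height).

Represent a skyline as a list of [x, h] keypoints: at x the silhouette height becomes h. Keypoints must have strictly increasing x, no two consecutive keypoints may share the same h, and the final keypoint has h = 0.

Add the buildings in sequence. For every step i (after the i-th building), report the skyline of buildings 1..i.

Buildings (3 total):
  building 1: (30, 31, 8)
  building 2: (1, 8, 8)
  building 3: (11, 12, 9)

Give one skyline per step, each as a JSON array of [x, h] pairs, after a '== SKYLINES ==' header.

== SKYLINES ==
[[30,8],[31,0]]
[[1,8],[8,0],[30,8],[31,0]]
[[1,8],[8,0],[11,9],[12,0],[30,8],[31,0]]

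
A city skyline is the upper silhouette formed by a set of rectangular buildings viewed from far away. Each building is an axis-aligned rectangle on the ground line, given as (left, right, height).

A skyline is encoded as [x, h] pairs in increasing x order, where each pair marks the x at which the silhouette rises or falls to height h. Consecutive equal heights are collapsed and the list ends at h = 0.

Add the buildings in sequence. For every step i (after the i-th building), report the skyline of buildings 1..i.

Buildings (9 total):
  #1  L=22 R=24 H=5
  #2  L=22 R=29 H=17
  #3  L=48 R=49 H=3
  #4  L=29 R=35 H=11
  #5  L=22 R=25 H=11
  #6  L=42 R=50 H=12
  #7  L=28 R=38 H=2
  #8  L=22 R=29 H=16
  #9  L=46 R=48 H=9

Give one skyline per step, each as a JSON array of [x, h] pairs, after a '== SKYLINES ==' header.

== SKYLINES ==
[[22,5],[24,0]]
[[22,17],[29,0]]
[[22,17],[29,0],[48,3],[49,0]]
[[22,17],[29,11],[35,0],[48,3],[49,0]]
[[22,17],[29,11],[35,0],[48,3],[49,0]]
[[22,17],[29,11],[35,0],[42,12],[50,0]]
[[22,17],[29,11],[35,2],[38,0],[42,12],[50,0]]
[[22,17],[29,11],[35,2],[38,0],[42,12],[50,0]]
[[22,17],[29,11],[35,2],[38,0],[42,12],[50,0]]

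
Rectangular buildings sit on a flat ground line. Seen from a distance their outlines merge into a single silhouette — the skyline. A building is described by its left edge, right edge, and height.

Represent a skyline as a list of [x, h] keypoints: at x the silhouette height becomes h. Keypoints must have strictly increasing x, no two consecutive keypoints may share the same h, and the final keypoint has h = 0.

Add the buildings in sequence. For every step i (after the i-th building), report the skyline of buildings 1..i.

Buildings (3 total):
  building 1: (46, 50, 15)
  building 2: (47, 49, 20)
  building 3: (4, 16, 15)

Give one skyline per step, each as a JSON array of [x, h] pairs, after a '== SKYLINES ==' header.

== SKYLINES ==
[[46,15],[50,0]]
[[46,15],[47,20],[49,15],[50,0]]
[[4,15],[16,0],[46,15],[47,20],[49,15],[50,0]]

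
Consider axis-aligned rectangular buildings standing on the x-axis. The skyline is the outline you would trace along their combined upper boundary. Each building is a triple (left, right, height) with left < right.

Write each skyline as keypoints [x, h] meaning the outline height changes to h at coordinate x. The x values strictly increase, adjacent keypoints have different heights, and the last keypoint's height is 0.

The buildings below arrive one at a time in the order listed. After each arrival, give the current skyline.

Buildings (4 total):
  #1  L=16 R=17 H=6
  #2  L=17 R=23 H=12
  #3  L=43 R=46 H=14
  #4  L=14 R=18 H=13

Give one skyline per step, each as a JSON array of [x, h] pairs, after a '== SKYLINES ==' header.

== SKYLINES ==
[[16,6],[17,0]]
[[16,6],[17,12],[23,0]]
[[16,6],[17,12],[23,0],[43,14],[46,0]]
[[14,13],[18,12],[23,0],[43,14],[46,0]]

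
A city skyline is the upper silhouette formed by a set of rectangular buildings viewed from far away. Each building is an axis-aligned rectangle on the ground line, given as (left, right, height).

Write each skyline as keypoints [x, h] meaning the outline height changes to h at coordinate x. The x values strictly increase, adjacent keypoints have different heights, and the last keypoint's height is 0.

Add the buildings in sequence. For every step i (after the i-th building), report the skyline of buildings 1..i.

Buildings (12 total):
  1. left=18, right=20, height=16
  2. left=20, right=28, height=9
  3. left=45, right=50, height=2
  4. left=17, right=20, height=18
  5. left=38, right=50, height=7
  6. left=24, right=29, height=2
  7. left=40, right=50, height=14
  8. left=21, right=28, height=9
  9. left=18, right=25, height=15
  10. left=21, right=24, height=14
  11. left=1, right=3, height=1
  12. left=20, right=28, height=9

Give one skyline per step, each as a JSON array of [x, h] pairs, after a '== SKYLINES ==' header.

== SKYLINES ==
[[18,16],[20,0]]
[[18,16],[20,9],[28,0]]
[[18,16],[20,9],[28,0],[45,2],[50,0]]
[[17,18],[20,9],[28,0],[45,2],[50,0]]
[[17,18],[20,9],[28,0],[38,7],[50,0]]
[[17,18],[20,9],[28,2],[29,0],[38,7],[50,0]]
[[17,18],[20,9],[28,2],[29,0],[38,7],[40,14],[50,0]]
[[17,18],[20,9],[28,2],[29,0],[38,7],[40,14],[50,0]]
[[17,18],[20,15],[25,9],[28,2],[29,0],[38,7],[40,14],[50,0]]
[[17,18],[20,15],[25,9],[28,2],[29,0],[38,7],[40,14],[50,0]]
[[1,1],[3,0],[17,18],[20,15],[25,9],[28,2],[29,0],[38,7],[40,14],[50,0]]
[[1,1],[3,0],[17,18],[20,15],[25,9],[28,2],[29,0],[38,7],[40,14],[50,0]]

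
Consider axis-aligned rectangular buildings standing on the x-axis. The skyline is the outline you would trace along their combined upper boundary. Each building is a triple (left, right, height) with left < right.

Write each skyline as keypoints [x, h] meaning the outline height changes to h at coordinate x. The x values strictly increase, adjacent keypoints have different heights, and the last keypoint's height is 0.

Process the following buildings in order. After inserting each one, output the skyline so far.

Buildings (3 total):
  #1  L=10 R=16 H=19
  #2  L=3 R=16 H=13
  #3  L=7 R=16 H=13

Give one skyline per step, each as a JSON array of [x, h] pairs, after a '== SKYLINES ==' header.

== SKYLINES ==
[[10,19],[16,0]]
[[3,13],[10,19],[16,0]]
[[3,13],[10,19],[16,0]]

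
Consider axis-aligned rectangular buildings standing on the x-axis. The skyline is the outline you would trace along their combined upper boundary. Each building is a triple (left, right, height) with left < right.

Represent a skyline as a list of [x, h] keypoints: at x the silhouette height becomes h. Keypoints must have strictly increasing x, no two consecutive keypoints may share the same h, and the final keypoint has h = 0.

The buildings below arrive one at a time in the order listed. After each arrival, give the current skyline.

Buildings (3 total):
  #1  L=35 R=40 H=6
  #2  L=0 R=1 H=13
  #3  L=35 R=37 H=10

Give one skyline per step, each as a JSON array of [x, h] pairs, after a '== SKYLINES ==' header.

== SKYLINES ==
[[35,6],[40,0]]
[[0,13],[1,0],[35,6],[40,0]]
[[0,13],[1,0],[35,10],[37,6],[40,0]]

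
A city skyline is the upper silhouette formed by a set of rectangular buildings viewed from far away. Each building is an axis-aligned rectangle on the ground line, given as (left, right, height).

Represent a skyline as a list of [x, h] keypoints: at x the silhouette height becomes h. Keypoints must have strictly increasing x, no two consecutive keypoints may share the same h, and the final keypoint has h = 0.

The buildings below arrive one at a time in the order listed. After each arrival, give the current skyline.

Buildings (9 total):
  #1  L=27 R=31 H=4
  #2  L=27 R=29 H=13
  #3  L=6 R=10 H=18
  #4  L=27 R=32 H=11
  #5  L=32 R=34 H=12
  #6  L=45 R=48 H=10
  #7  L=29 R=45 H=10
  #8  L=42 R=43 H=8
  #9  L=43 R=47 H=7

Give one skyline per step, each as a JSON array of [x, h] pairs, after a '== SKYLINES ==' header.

== SKYLINES ==
[[27,4],[31,0]]
[[27,13],[29,4],[31,0]]
[[6,18],[10,0],[27,13],[29,4],[31,0]]
[[6,18],[10,0],[27,13],[29,11],[32,0]]
[[6,18],[10,0],[27,13],[29,11],[32,12],[34,0]]
[[6,18],[10,0],[27,13],[29,11],[32,12],[34,0],[45,10],[48,0]]
[[6,18],[10,0],[27,13],[29,11],[32,12],[34,10],[48,0]]
[[6,18],[10,0],[27,13],[29,11],[32,12],[34,10],[48,0]]
[[6,18],[10,0],[27,13],[29,11],[32,12],[34,10],[48,0]]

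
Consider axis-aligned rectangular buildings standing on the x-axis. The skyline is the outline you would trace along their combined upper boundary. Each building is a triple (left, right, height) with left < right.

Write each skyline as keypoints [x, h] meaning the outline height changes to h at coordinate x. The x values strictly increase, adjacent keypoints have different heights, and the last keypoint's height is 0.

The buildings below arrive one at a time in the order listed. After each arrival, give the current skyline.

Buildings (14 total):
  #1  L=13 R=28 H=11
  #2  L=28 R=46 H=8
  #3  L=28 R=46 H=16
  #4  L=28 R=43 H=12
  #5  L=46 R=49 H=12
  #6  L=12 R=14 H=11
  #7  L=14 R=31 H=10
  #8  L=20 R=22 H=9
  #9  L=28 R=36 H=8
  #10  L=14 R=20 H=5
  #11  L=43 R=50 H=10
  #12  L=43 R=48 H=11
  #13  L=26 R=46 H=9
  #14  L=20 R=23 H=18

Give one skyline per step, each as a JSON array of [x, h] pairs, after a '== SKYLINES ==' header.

== SKYLINES ==
[[13,11],[28,0]]
[[13,11],[28,8],[46,0]]
[[13,11],[28,16],[46,0]]
[[13,11],[28,16],[46,0]]
[[13,11],[28,16],[46,12],[49,0]]
[[12,11],[28,16],[46,12],[49,0]]
[[12,11],[28,16],[46,12],[49,0]]
[[12,11],[28,16],[46,12],[49,0]]
[[12,11],[28,16],[46,12],[49,0]]
[[12,11],[28,16],[46,12],[49,0]]
[[12,11],[28,16],[46,12],[49,10],[50,0]]
[[12,11],[28,16],[46,12],[49,10],[50,0]]
[[12,11],[28,16],[46,12],[49,10],[50,0]]
[[12,11],[20,18],[23,11],[28,16],[46,12],[49,10],[50,0]]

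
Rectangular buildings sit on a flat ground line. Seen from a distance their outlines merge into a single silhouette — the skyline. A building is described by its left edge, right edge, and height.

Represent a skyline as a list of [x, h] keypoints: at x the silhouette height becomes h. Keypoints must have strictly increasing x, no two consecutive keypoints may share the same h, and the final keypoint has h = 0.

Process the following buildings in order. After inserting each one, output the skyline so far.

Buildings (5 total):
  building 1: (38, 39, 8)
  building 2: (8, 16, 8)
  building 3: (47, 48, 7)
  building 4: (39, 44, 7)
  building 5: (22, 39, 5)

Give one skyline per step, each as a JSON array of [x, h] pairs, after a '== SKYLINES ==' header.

== SKYLINES ==
[[38,8],[39,0]]
[[8,8],[16,0],[38,8],[39,0]]
[[8,8],[16,0],[38,8],[39,0],[47,7],[48,0]]
[[8,8],[16,0],[38,8],[39,7],[44,0],[47,7],[48,0]]
[[8,8],[16,0],[22,5],[38,8],[39,7],[44,0],[47,7],[48,0]]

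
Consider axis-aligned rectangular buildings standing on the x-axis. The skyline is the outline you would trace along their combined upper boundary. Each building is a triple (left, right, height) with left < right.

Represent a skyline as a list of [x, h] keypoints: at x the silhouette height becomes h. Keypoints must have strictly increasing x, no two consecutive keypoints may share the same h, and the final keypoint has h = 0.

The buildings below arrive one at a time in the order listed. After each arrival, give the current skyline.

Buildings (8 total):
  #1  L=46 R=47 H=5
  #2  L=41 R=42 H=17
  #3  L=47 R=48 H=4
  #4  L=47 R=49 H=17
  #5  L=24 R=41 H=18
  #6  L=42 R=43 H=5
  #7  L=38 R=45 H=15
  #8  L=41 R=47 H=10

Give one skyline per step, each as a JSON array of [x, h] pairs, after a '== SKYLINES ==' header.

== SKYLINES ==
[[46,5],[47,0]]
[[41,17],[42,0],[46,5],[47,0]]
[[41,17],[42,0],[46,5],[47,4],[48,0]]
[[41,17],[42,0],[46,5],[47,17],[49,0]]
[[24,18],[41,17],[42,0],[46,5],[47,17],[49,0]]
[[24,18],[41,17],[42,5],[43,0],[46,5],[47,17],[49,0]]
[[24,18],[41,17],[42,15],[45,0],[46,5],[47,17],[49,0]]
[[24,18],[41,17],[42,15],[45,10],[47,17],[49,0]]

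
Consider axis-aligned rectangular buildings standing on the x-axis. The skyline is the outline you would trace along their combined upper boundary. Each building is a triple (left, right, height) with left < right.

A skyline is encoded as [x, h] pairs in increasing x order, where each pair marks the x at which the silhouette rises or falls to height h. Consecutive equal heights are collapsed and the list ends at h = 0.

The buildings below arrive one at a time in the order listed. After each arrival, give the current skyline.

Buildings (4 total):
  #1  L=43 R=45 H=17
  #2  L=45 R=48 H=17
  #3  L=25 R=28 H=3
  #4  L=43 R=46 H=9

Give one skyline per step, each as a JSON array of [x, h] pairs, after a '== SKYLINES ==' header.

== SKYLINES ==
[[43,17],[45,0]]
[[43,17],[48,0]]
[[25,3],[28,0],[43,17],[48,0]]
[[25,3],[28,0],[43,17],[48,0]]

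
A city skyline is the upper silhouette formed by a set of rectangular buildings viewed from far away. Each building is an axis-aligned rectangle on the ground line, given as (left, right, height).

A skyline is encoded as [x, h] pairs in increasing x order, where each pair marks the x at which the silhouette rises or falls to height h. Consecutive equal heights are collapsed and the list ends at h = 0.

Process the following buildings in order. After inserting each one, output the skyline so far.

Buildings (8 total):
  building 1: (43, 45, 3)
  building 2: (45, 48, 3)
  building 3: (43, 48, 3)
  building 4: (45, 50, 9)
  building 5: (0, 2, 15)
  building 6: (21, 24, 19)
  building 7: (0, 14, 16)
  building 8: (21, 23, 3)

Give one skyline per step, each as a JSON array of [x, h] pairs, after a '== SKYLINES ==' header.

== SKYLINES ==
[[43,3],[45,0]]
[[43,3],[48,0]]
[[43,3],[48,0]]
[[43,3],[45,9],[50,0]]
[[0,15],[2,0],[43,3],[45,9],[50,0]]
[[0,15],[2,0],[21,19],[24,0],[43,3],[45,9],[50,0]]
[[0,16],[14,0],[21,19],[24,0],[43,3],[45,9],[50,0]]
[[0,16],[14,0],[21,19],[24,0],[43,3],[45,9],[50,0]]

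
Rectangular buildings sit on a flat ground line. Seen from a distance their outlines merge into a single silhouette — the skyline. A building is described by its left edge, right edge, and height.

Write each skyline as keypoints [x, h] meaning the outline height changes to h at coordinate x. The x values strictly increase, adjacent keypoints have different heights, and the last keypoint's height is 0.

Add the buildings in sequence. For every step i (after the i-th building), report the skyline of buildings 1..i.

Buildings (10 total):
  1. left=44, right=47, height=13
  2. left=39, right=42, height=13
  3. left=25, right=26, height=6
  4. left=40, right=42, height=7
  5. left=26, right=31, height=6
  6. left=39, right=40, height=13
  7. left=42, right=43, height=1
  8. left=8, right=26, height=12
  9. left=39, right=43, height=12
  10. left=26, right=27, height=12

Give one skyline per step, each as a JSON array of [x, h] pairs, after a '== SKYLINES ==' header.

== SKYLINES ==
[[44,13],[47,0]]
[[39,13],[42,0],[44,13],[47,0]]
[[25,6],[26,0],[39,13],[42,0],[44,13],[47,0]]
[[25,6],[26,0],[39,13],[42,0],[44,13],[47,0]]
[[25,6],[31,0],[39,13],[42,0],[44,13],[47,0]]
[[25,6],[31,0],[39,13],[42,0],[44,13],[47,0]]
[[25,6],[31,0],[39,13],[42,1],[43,0],[44,13],[47,0]]
[[8,12],[26,6],[31,0],[39,13],[42,1],[43,0],[44,13],[47,0]]
[[8,12],[26,6],[31,0],[39,13],[42,12],[43,0],[44,13],[47,0]]
[[8,12],[27,6],[31,0],[39,13],[42,12],[43,0],[44,13],[47,0]]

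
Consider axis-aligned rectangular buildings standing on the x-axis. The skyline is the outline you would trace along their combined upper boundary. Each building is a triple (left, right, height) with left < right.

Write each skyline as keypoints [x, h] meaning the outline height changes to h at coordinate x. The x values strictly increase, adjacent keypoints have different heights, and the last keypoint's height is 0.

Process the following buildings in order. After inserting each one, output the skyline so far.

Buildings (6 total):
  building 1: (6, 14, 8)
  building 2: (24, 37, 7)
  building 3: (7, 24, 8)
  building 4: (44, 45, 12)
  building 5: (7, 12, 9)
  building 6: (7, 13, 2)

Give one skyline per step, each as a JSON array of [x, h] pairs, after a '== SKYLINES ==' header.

== SKYLINES ==
[[6,8],[14,0]]
[[6,8],[14,0],[24,7],[37,0]]
[[6,8],[24,7],[37,0]]
[[6,8],[24,7],[37,0],[44,12],[45,0]]
[[6,8],[7,9],[12,8],[24,7],[37,0],[44,12],[45,0]]
[[6,8],[7,9],[12,8],[24,7],[37,0],[44,12],[45,0]]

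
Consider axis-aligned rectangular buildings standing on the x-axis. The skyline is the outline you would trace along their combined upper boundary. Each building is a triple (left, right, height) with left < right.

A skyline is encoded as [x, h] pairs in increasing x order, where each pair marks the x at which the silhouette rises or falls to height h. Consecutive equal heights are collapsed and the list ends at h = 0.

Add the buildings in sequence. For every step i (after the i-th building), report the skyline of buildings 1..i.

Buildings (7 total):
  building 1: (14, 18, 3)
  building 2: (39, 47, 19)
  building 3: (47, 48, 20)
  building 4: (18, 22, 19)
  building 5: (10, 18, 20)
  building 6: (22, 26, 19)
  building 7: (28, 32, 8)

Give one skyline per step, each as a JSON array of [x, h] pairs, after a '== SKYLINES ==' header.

== SKYLINES ==
[[14,3],[18,0]]
[[14,3],[18,0],[39,19],[47,0]]
[[14,3],[18,0],[39,19],[47,20],[48,0]]
[[14,3],[18,19],[22,0],[39,19],[47,20],[48,0]]
[[10,20],[18,19],[22,0],[39,19],[47,20],[48,0]]
[[10,20],[18,19],[26,0],[39,19],[47,20],[48,0]]
[[10,20],[18,19],[26,0],[28,8],[32,0],[39,19],[47,20],[48,0]]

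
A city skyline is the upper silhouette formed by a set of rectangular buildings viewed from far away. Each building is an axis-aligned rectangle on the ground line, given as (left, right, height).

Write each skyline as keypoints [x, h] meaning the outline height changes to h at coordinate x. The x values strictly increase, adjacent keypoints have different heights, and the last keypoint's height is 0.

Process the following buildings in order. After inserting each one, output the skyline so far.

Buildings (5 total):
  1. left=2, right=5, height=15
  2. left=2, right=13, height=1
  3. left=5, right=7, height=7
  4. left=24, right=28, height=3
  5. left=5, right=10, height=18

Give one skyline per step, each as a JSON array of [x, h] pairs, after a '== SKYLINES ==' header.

== SKYLINES ==
[[2,15],[5,0]]
[[2,15],[5,1],[13,0]]
[[2,15],[5,7],[7,1],[13,0]]
[[2,15],[5,7],[7,1],[13,0],[24,3],[28,0]]
[[2,15],[5,18],[10,1],[13,0],[24,3],[28,0]]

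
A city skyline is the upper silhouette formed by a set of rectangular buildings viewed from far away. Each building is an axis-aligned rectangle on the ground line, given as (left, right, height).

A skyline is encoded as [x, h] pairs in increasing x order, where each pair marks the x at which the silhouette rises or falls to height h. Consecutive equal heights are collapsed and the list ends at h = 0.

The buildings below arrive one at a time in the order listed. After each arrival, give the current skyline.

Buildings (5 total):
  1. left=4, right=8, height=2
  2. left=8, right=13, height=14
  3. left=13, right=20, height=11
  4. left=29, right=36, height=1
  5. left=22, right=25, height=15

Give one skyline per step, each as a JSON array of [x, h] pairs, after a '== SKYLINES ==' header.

== SKYLINES ==
[[4,2],[8,0]]
[[4,2],[8,14],[13,0]]
[[4,2],[8,14],[13,11],[20,0]]
[[4,2],[8,14],[13,11],[20,0],[29,1],[36,0]]
[[4,2],[8,14],[13,11],[20,0],[22,15],[25,0],[29,1],[36,0]]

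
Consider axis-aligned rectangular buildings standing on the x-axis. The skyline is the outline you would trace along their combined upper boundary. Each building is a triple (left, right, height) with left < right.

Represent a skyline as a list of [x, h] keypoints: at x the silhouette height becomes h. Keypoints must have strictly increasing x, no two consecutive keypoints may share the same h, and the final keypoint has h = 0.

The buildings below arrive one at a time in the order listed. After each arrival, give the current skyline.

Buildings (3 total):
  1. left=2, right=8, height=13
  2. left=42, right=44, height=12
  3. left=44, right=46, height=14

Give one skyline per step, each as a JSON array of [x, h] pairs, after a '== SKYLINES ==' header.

== SKYLINES ==
[[2,13],[8,0]]
[[2,13],[8,0],[42,12],[44,0]]
[[2,13],[8,0],[42,12],[44,14],[46,0]]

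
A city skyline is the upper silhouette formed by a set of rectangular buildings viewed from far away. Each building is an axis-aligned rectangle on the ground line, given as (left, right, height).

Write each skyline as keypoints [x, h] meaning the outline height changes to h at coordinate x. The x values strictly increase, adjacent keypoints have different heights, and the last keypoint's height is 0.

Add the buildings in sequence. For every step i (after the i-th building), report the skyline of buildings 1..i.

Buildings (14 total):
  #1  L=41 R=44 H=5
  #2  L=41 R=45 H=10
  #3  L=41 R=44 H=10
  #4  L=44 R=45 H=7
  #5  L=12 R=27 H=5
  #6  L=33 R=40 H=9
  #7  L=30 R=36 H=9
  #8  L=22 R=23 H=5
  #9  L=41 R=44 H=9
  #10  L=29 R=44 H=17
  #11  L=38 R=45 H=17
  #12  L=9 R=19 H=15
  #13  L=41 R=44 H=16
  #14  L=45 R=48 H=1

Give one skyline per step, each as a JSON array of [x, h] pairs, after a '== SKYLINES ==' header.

== SKYLINES ==
[[41,5],[44,0]]
[[41,10],[45,0]]
[[41,10],[45,0]]
[[41,10],[45,0]]
[[12,5],[27,0],[41,10],[45,0]]
[[12,5],[27,0],[33,9],[40,0],[41,10],[45,0]]
[[12,5],[27,0],[30,9],[40,0],[41,10],[45,0]]
[[12,5],[27,0],[30,9],[40,0],[41,10],[45,0]]
[[12,5],[27,0],[30,9],[40,0],[41,10],[45,0]]
[[12,5],[27,0],[29,17],[44,10],[45,0]]
[[12,5],[27,0],[29,17],[45,0]]
[[9,15],[19,5],[27,0],[29,17],[45,0]]
[[9,15],[19,5],[27,0],[29,17],[45,0]]
[[9,15],[19,5],[27,0],[29,17],[45,1],[48,0]]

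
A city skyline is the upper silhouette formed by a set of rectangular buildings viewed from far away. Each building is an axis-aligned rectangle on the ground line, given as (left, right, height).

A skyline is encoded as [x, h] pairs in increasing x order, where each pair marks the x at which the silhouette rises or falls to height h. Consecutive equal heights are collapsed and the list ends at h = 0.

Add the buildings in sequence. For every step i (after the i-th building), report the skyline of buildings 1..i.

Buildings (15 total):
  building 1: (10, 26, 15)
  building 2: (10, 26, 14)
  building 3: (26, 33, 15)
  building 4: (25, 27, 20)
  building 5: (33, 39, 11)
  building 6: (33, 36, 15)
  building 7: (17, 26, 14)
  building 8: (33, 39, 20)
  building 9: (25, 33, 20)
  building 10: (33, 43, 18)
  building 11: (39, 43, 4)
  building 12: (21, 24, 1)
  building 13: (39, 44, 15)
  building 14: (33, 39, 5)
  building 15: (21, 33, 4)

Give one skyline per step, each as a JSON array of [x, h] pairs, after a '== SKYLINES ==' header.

== SKYLINES ==
[[10,15],[26,0]]
[[10,15],[26,0]]
[[10,15],[33,0]]
[[10,15],[25,20],[27,15],[33,0]]
[[10,15],[25,20],[27,15],[33,11],[39,0]]
[[10,15],[25,20],[27,15],[36,11],[39,0]]
[[10,15],[25,20],[27,15],[36,11],[39,0]]
[[10,15],[25,20],[27,15],[33,20],[39,0]]
[[10,15],[25,20],[39,0]]
[[10,15],[25,20],[39,18],[43,0]]
[[10,15],[25,20],[39,18],[43,0]]
[[10,15],[25,20],[39,18],[43,0]]
[[10,15],[25,20],[39,18],[43,15],[44,0]]
[[10,15],[25,20],[39,18],[43,15],[44,0]]
[[10,15],[25,20],[39,18],[43,15],[44,0]]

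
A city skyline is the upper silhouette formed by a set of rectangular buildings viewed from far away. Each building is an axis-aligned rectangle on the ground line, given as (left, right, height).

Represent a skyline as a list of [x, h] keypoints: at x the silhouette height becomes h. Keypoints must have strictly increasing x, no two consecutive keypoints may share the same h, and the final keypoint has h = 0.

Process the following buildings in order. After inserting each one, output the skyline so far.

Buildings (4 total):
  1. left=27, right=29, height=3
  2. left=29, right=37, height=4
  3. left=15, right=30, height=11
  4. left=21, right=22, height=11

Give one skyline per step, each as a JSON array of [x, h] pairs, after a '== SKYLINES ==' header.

== SKYLINES ==
[[27,3],[29,0]]
[[27,3],[29,4],[37,0]]
[[15,11],[30,4],[37,0]]
[[15,11],[30,4],[37,0]]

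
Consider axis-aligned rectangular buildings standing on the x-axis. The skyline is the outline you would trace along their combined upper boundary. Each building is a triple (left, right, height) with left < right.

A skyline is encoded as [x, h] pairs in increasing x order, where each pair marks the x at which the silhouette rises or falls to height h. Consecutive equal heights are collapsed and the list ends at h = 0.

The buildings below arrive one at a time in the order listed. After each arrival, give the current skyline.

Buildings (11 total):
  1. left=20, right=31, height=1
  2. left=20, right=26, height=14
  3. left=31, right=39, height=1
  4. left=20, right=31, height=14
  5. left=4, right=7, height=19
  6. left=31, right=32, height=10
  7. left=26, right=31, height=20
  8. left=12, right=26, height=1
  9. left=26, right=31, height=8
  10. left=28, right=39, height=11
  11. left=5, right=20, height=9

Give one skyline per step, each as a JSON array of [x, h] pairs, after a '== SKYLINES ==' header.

== SKYLINES ==
[[20,1],[31,0]]
[[20,14],[26,1],[31,0]]
[[20,14],[26,1],[39,0]]
[[20,14],[31,1],[39,0]]
[[4,19],[7,0],[20,14],[31,1],[39,0]]
[[4,19],[7,0],[20,14],[31,10],[32,1],[39,0]]
[[4,19],[7,0],[20,14],[26,20],[31,10],[32,1],[39,0]]
[[4,19],[7,0],[12,1],[20,14],[26,20],[31,10],[32,1],[39,0]]
[[4,19],[7,0],[12,1],[20,14],[26,20],[31,10],[32,1],[39,0]]
[[4,19],[7,0],[12,1],[20,14],[26,20],[31,11],[39,0]]
[[4,19],[7,9],[20,14],[26,20],[31,11],[39,0]]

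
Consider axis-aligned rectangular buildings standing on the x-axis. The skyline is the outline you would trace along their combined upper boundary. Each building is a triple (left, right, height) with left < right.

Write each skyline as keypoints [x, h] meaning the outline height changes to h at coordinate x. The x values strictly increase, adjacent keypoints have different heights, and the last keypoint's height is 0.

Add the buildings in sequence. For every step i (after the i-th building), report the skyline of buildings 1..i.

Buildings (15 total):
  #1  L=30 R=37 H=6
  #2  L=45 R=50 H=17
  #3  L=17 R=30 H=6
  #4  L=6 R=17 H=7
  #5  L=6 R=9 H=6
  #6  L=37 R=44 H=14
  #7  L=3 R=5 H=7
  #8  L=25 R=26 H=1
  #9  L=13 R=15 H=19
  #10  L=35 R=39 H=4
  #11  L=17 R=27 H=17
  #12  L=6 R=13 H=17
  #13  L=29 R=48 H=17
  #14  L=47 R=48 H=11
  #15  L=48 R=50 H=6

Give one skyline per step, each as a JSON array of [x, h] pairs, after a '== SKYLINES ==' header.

== SKYLINES ==
[[30,6],[37,0]]
[[30,6],[37,0],[45,17],[50,0]]
[[17,6],[37,0],[45,17],[50,0]]
[[6,7],[17,6],[37,0],[45,17],[50,0]]
[[6,7],[17,6],[37,0],[45,17],[50,0]]
[[6,7],[17,6],[37,14],[44,0],[45,17],[50,0]]
[[3,7],[5,0],[6,7],[17,6],[37,14],[44,0],[45,17],[50,0]]
[[3,7],[5,0],[6,7],[17,6],[37,14],[44,0],[45,17],[50,0]]
[[3,7],[5,0],[6,7],[13,19],[15,7],[17,6],[37,14],[44,0],[45,17],[50,0]]
[[3,7],[5,0],[6,7],[13,19],[15,7],[17,6],[37,14],[44,0],[45,17],[50,0]]
[[3,7],[5,0],[6,7],[13,19],[15,7],[17,17],[27,6],[37,14],[44,0],[45,17],[50,0]]
[[3,7],[5,0],[6,17],[13,19],[15,7],[17,17],[27,6],[37,14],[44,0],[45,17],[50,0]]
[[3,7],[5,0],[6,17],[13,19],[15,7],[17,17],[27,6],[29,17],[50,0]]
[[3,7],[5,0],[6,17],[13,19],[15,7],[17,17],[27,6],[29,17],[50,0]]
[[3,7],[5,0],[6,17],[13,19],[15,7],[17,17],[27,6],[29,17],[50,0]]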